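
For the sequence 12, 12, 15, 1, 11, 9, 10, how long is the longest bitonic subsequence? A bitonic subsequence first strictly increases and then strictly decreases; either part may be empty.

Let inc[i] be the LIS ending at i and dec[i] the longest strictly decreasing subsequence starting at i. inc = [1, 1, 2, 1, 2, 2, 3], dec = [3, 3, 3, 1, 2, 1, 1].
max_i inc[i]+dec[i]−1 = 4, with one witness 12, 15, 11, 10.

4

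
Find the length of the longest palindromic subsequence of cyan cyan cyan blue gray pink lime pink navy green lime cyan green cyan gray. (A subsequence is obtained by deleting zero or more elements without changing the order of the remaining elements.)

One longest palindromic subsequence is cyan cyan lime green lime cyan cyan (positions 2,3,7,10,11,12,14); it reads the same forward and backward, and the interval DP gives dp[1][15] = 7.

7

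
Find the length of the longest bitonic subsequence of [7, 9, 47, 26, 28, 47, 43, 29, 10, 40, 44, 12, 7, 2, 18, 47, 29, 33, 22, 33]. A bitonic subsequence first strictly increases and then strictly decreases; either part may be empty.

Let inc[i] be the LIS ending at i and dec[i] the longest strictly decreasing subsequence starting at i. inc = [1, 2, 3, 3, 4, 5, 5, 5, 3, 6, 7, 4, 1, 1, 5, 8, 6, 7, 6, 7], dec = [2, 3, 6, 4, 4, 6, 5, 4, 3, 4, 4, 3, 2, 1, 1, 3, 2, 2, 1, 1].
max_i inc[i]+dec[i]−1 = 10, with one witness 7, 9, 26, 28, 47, 43, 40, 12, 7, 2.

10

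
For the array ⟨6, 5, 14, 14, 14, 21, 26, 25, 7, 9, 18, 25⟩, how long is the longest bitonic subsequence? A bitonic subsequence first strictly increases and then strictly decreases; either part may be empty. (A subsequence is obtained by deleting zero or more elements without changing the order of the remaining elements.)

6

Let inc[i] be the LIS ending at i and dec[i] the longest strictly decreasing subsequence starting at i. inc = [1, 1, 2, 2, 2, 3, 4, 4, 2, 3, 4, 5], dec = [2, 1, 2, 2, 2, 2, 3, 2, 1, 1, 1, 1].
max_i inc[i]+dec[i]−1 = 6, with one witness 6, 14, 21, 26, 25, 18.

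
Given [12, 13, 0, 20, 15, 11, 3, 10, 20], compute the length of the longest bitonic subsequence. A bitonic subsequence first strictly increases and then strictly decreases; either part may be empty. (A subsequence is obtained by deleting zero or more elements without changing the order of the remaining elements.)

One longest bitonic subsequence is 12, 13, 20, 15, 11, 10 (positions 1,2,4,5,6,8): it rises to 20 then falls. Length 6 is optimal.

6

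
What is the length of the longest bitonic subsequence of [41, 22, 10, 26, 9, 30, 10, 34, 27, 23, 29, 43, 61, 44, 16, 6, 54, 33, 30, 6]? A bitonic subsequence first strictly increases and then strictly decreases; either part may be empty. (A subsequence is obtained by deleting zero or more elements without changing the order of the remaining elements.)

10

Let inc[i] be the LIS ending at i and dec[i] the longest strictly decreasing subsequence starting at i. inc = [1, 1, 1, 2, 1, 3, 2, 4, 3, 3, 4, 5, 6, 6, 3, 1, 7, 5, 5, 1], dec = [6, 4, 3, 4, 2, 5, 2, 5, 4, 3, 3, 4, 5, 4, 2, 1, 4, 3, 2, 1].
max_i inc[i]+dec[i]−1 = 10, with one witness 22, 26, 30, 34, 43, 61, 54, 33, 30, 6.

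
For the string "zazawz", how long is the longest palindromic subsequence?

5

One longest palindromic subsequence is zazaz (positions 1,2,3,4,6); it reads the same forward and backward, and the interval DP gives dp[1][6] = 5.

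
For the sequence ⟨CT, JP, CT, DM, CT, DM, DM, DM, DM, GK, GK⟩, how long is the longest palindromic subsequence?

Using dp[i][j] = 2 + dp[i+1][j−1] if the ends match, else max(dp[i+1][j], dp[i][j−1]):
dp[1][11] = 5. A witness is DM DM DM DM DM at positions 4,6,7,8,9.

5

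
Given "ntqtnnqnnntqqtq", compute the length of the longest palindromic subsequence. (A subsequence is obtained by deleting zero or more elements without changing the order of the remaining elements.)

One longest palindromic subsequence is tqtnnnnntqt (positions 2,3,4,5,6,8,9,10,11,13,14); it reads the same forward and backward, and the interval DP gives dp[1][15] = 11.

11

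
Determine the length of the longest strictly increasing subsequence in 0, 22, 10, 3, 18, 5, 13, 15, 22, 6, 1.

Scanning left to right, the best length ending at each element is: 0→1, 22→2, 10→2, 3→2, 18→3, 5→3, 13→4, 15→5, 22→6, 6→4, 1→2.
So the longest increasing subsequence has length 6, e.g. 0, 3, 5, 13, 15, 22.

6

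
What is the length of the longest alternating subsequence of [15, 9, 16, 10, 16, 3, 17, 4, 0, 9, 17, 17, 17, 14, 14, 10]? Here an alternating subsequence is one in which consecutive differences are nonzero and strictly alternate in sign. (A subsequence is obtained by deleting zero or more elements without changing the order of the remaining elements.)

Track the best alternating length ending on an up-step vs a down-step at each position: up/down = 1/1, 1/2, 3/1, 3/4, 5/1, 1/6, 7/1, 7/8, 1/8, 9/8, 9/1, 9/1, 9/1, 9/10, 9/10, 9/10.
The maximum over both is 10; one such subsequence is 15, 9, 16, 10, 16, 3, 17, 4, 17, 14.

10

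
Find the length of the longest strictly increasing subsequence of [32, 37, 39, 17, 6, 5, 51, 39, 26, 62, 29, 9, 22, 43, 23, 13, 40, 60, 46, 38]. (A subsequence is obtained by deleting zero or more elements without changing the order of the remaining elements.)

6

One longest increasing subsequence is 6, 9, 22, 23, 40, 60 (positions 5,12,13,15,17,18), of length 6; no longer one exists.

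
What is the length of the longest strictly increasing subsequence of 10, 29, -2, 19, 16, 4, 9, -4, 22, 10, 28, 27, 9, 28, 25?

6

Scanning left to right, the best length ending at each element is: 10→1, 29→2, -2→1, 19→2, 16→2, 4→2, 9→3, -4→1, 22→4, 10→4, 28→5, 27→5, 9→3, 28→6, 25→5.
So the longest increasing subsequence has length 6, e.g. -2, 4, 9, 22, 27, 28.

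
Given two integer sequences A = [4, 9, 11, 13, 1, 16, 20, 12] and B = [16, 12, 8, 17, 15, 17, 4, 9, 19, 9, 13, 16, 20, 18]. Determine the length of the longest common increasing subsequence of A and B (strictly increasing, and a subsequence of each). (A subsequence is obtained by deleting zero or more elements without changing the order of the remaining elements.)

A longest common strictly increasing subsequence is 4, 9, 13, 16, 20 (length 5); it appears in order in both A and B, and no longer such subsequence exists.

5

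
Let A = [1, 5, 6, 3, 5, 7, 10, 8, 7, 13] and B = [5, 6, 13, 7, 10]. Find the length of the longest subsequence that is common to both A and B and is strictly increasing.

4

A longest common strictly increasing subsequence is 5, 6, 7, 10 (length 4); it appears in order in both A and B, and no longer such subsequence exists.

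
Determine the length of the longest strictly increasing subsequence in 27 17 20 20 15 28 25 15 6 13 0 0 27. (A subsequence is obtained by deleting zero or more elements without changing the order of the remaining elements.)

Scanning left to right, the best length ending at each element is: 27→1, 17→1, 20→2, 20→2, 15→1, 28→3, 25→3, 15→1, 6→1, 13→2, 0→1, 0→1, 27→4.
So the longest increasing subsequence has length 4, e.g. 17, 20, 25, 27.

4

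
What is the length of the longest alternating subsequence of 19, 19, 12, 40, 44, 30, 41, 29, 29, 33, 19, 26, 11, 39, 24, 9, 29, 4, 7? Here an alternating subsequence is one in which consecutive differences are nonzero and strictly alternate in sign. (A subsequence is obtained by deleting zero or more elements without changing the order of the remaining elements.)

Track the best alternating length ending on an up-step vs a down-step at each position: up/down = 1/1, 1/1, 1/2, 3/1, 3/1, 3/4, 5/4, 3/6, 3/6, 7/6, 3/8, 9/8, 1/10, 11/6, 11/12, 1/12, 13/12, 1/14, 15/14.
The maximum over both is 15; one such subsequence is 19, 12, 40, 30, 41, 29, 33, 19, 26, 11, 39, 24, 29, 4, 7.

15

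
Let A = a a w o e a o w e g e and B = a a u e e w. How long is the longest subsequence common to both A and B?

4

Backtracking the LCS table gives one alignment: a (A1,B1) → a (A2,B2) → e (A5,B5) → w (A8,B6).
So the longest common subsequence has length 4.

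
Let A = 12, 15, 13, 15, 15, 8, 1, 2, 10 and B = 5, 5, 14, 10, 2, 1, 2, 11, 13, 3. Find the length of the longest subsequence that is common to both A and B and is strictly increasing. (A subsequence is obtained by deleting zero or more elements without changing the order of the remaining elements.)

For each value that appears in both, track the longest common increasing run ending there.
The best achievable length is 2; one witness is 1, 2 (A-positions 7,8, B-positions 6,7).

2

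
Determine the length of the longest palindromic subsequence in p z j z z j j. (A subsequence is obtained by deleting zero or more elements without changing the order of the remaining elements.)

4

Using dp[i][j] = 2 + dp[i+1][j−1] if the ends match, else max(dp[i+1][j], dp[i][j−1]):
dp[1][7] = 4. A witness is jzzj at positions 3,4,5,7.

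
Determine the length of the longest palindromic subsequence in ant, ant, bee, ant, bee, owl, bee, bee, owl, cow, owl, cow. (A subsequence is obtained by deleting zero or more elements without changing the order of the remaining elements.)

Using dp[i][j] = 2 + dp[i+1][j−1] if the ends match, else max(dp[i+1][j], dp[i][j−1]):
dp[1][12] = 5. A witness is bee bee owl bee bee at positions 3,5,6,7,8.

5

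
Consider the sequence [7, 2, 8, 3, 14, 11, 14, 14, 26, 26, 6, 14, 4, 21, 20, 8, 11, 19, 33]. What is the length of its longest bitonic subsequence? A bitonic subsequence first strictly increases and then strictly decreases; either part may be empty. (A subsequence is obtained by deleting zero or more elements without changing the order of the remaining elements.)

8

One longest bitonic subsequence is 7, 8, 11, 14, 26, 21, 20, 19 (positions 1,3,6,7,9,14,15,18): it rises to 26 then falls. Length 8 is optimal.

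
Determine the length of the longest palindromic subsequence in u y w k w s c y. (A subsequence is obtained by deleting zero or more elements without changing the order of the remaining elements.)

5

Using dp[i][j] = 2 + dp[i+1][j−1] if the ends match, else max(dp[i+1][j], dp[i][j−1]):
dp[1][8] = 5. A witness is ywkwy at positions 2,3,4,5,8.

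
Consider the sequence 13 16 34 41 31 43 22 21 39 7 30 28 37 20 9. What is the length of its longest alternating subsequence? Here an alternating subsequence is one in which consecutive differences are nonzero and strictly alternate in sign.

A longest alternating subsequence is 13, 34, 31, 43, 22, 39, 7, 30, 28, 37, 20 (positions 1,3,5,6,7,9,10,11,12,13,14); its 10 consecutive differences strictly alternate in sign, and length 11 is optimal.

11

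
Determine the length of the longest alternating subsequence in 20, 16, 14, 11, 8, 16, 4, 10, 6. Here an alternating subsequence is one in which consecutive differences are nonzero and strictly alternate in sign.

Track the best alternating length ending on an up-step vs a down-step at each position: up/down = 1/1, 1/2, 1/2, 1/2, 1/2, 3/2, 1/4, 5/4, 5/6.
The maximum over both is 6; one such subsequence is 20, 14, 16, 4, 10, 6.

6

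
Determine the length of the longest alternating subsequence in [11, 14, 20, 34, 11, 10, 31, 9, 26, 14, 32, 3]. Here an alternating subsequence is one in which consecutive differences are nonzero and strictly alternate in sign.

9

Track the best alternating length ending on an up-step vs a down-step at each position: up/down = 1/1, 2/1, 2/1, 2/1, 1/3, 1/3, 4/3, 1/5, 6/5, 6/7, 8/3, 1/9.
The maximum over both is 9; one such subsequence is 11, 14, 11, 31, 9, 26, 14, 32, 3.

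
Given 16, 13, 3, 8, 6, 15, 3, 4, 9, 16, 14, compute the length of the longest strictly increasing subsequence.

4

Scanning left to right, the best length ending at each element is: 16→1, 13→1, 3→1, 8→2, 6→2, 15→3, 3→1, 4→2, 9→3, 16→4, 14→4.
So the longest increasing subsequence has length 4, e.g. 3, 8, 15, 16.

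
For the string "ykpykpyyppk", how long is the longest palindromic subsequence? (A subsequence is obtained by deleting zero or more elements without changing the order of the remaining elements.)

Using dp[i][j] = 2 + dp[i+1][j−1] if the ends match, else max(dp[i+1][j], dp[i][j−1]):
dp[1][11] = 8. A witness is kppyyppk at positions 2,3,6,7,8,9,10,11.

8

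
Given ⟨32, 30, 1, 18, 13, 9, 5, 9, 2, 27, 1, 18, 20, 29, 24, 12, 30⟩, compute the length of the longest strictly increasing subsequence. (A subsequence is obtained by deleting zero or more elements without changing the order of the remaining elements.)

7

Scanning left to right, the best length ending at each element is: 32→1, 30→1, 1→1, 18→2, 13→2, 9→2, 5→2, 9→3, 2→2, 27→4, 1→1, 18→4, 20→5, 29→6, 24→6, 12→4, 30→7.
So the longest increasing subsequence has length 7, e.g. 1, 5, 9, 18, 20, 29, 30.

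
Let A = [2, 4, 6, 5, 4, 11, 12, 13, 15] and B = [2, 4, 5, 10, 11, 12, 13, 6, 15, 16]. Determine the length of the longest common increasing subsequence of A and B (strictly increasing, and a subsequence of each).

A longest common strictly increasing subsequence is 2, 4, 5, 11, 12, 13, 15 (length 7); it appears in order in both A and B, and no longer such subsequence exists.

7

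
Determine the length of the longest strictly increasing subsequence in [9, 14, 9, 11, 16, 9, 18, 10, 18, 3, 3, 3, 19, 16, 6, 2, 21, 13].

6

Scanning left to right, the best length ending at each element is: 9→1, 14→2, 9→1, 11→2, 16→3, 9→1, 18→4, 10→2, 18→4, 3→1, 3→1, 3→1, 19→5, 16→3, 6→2, 2→1, 21→6, 13→3.
So the longest increasing subsequence has length 6, e.g. 9, 14, 16, 18, 19, 21.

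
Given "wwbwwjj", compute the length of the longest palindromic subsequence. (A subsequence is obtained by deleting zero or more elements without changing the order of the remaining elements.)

5

Using dp[i][j] = 2 + dp[i+1][j−1] if the ends match, else max(dp[i+1][j], dp[i][j−1]):
dp[1][7] = 5. A witness is wwbww at positions 1,2,3,4,5.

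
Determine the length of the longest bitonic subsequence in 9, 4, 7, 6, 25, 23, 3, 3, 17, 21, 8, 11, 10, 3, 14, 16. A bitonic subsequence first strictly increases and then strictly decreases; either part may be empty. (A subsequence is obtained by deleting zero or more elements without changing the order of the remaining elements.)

One longest bitonic subsequence is 4, 7, 25, 23, 21, 11, 10, 3 (positions 2,3,5,6,10,12,13,14): it rises to 25 then falls. Length 8 is optimal.

8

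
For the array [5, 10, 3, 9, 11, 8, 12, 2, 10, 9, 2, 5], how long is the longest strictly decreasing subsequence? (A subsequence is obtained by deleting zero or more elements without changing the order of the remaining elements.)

4

Let dp[i] be the longest decreasing subsequence ending at position i. Then dp = [1, 1, 2, 2, 1, 3, 1, 4, 2, 3, 4, 4].
The maximum is 4; one witness is 10, 9, 8, 2 at positions 2,4,6,8.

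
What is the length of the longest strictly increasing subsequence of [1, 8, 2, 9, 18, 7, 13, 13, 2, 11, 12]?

Let dp[i] be the longest increasing subsequence ending at position i. Then dp = [1, 2, 2, 3, 4, 3, 4, 4, 2, 4, 5].
The maximum is 5; one witness is 1, 8, 9, 11, 12 at positions 1,2,4,10,11.

5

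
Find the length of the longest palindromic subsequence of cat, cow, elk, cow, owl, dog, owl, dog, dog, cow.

5

Using dp[i][j] = 2 + dp[i+1][j−1] if the ends match, else max(dp[i+1][j], dp[i][j−1]):
dp[1][10] = 5. A witness is cow dog dog dog cow at positions 2,6,8,9,10.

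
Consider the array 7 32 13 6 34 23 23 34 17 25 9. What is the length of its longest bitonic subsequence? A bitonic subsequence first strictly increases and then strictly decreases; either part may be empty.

One longest bitonic subsequence is 7, 32, 34, 23, 17, 9 (positions 1,2,5,7,9,11): it rises to 34 then falls. Length 6 is optimal.

6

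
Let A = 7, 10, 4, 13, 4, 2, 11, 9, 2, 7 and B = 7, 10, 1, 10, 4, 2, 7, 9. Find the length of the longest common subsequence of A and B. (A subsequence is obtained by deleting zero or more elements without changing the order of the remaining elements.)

Backtracking the LCS table gives one alignment: 7 (A1,B1) → 10 (A2,B4) → 4 (A5,B5) → 2 (A6,B6) → 9 (A8,B8).
So the longest common subsequence has length 5.

5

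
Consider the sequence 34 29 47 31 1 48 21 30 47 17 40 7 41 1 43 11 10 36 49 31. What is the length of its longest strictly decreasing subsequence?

Let dp[i] be the longest decreasing subsequence ending at position i. Then dp = [1, 2, 1, 2, 3, 1, 3, 3, 2, 4, 3, 5, 3, 6, 3, 5, 6, 4, 1, 5].
The maximum is 6; one witness is 34, 29, 21, 17, 7, 1 at positions 1,2,7,10,12,14.

6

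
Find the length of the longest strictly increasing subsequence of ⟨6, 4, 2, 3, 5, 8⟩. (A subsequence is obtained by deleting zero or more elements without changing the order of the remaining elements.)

4

Let dp[i] be the longest increasing subsequence ending at position i. Then dp = [1, 1, 1, 2, 3, 4].
The maximum is 4; one witness is 2, 3, 5, 8 at positions 3,4,5,6.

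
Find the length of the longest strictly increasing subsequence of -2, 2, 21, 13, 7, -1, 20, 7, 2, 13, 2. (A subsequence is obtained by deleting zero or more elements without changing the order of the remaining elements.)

4

One longest increasing subsequence is -2, 2, 13, 20 (positions 1,2,4,7), of length 4; no longer one exists.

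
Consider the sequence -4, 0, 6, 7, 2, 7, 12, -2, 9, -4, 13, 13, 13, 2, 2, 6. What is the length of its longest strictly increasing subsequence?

One longest increasing subsequence is -4, 0, 6, 7, 12, 13 (positions 1,2,3,4,7,11), of length 6; no longer one exists.

6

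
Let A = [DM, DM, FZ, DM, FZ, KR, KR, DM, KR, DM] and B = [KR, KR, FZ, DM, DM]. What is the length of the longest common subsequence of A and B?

A longest common subsequence is KR, KR, DM, DM (length 4); the LCS DP confirms no longer common subsequence exists.

4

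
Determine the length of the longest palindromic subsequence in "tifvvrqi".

4

One longest palindromic subsequence is ivvi (positions 2,4,5,8); it reads the same forward and backward, and the interval DP gives dp[1][8] = 4.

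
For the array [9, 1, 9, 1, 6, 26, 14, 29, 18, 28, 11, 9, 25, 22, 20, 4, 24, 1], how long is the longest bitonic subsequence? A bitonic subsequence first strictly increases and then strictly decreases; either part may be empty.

10

One longest bitonic subsequence is 1, 9, 26, 29, 28, 25, 22, 20, 4, 1 (positions 2,3,6,8,10,13,14,15,16,18): it rises to 29 then falls. Length 10 is optimal.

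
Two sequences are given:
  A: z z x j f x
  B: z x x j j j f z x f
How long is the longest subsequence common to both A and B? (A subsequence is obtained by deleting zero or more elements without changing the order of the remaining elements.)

Backtracking the LCS table gives one alignment: z (A1,B1) → x (A3,B3) → j (A4,B6) → f (A5,B7) → x (A6,B9).
So the longest common subsequence has length 5.

5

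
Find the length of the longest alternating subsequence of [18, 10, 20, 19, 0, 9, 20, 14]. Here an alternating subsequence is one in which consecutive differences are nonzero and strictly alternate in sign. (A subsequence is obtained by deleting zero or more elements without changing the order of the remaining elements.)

6

Track the best alternating length ending on an up-step vs a down-step at each position: up/down = 1/1, 1/2, 3/1, 3/4, 1/4, 5/4, 5/1, 5/6.
The maximum over both is 6; one such subsequence is 18, 10, 20, 19, 20, 14.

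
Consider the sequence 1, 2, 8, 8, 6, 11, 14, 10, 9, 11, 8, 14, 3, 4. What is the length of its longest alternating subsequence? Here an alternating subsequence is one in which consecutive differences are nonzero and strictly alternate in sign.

10

A longest alternating subsequence is 1, 8, 6, 11, 10, 11, 8, 14, 3, 4 (positions 1,3,5,6,8,10,11,12,13,14); its 9 consecutive differences strictly alternate in sign, and length 10 is optimal.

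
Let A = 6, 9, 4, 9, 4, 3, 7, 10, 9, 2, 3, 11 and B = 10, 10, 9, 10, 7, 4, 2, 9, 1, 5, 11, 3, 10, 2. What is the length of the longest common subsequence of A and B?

A longest common subsequence is 9, 4, 9, 3, 10, 2 (length 6); the LCS DP confirms no longer common subsequence exists.

6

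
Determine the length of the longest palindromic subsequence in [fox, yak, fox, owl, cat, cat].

3

Using dp[i][j] = 2 + dp[i+1][j−1] if the ends match, else max(dp[i+1][j], dp[i][j−1]):
dp[1][6] = 3. A witness is fox yak fox at positions 1,2,3.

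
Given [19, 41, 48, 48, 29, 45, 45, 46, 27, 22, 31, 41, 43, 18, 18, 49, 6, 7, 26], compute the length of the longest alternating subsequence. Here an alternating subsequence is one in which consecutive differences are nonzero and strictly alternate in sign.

Track the best alternating length ending on an up-step vs a down-step at each position: up/down = 1/1, 2/1, 2/1, 2/1, 2/3, 4/3, 4/3, 4/3, 2/5, 2/5, 6/5, 6/5, 6/5, 1/7, 1/7, 8/1, 1/9, 10/9, 10/9.
The maximum over both is 10; one such subsequence is 19, 41, 29, 45, 27, 31, 18, 49, 6, 7.

10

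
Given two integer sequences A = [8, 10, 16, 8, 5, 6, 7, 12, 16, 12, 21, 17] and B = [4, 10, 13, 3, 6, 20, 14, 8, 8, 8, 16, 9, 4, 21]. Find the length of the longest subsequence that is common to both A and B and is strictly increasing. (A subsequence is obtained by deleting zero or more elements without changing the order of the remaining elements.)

A longest common strictly increasing subsequence is 10, 16, 21 (length 3); it appears in order in both A and B, and no longer such subsequence exists.

3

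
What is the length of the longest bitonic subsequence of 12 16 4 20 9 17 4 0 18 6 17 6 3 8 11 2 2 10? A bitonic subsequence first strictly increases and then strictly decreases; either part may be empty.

8

Let inc[i] be the LIS ending at i and dec[i] the longest strictly decreasing subsequence starting at i. inc = [1, 2, 1, 3, 2, 3, 1, 1, 4, 2, 3, 2, 2, 3, 4, 2, 2, 4], dec = [5, 5, 3, 6, 4, 4, 3, 1, 5, 3, 4, 3, 2, 2, 2, 1, 1, 1].
max_i inc[i]+dec[i]−1 = 8, with one witness 12, 16, 20, 18, 17, 6, 3, 2.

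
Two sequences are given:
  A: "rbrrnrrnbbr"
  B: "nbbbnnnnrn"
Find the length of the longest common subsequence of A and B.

4

A longest common subsequence is bnrn (length 4); the LCS DP confirms no longer common subsequence exists.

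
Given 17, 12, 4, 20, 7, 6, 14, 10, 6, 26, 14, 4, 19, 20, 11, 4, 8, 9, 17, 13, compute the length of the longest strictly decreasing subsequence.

Scanning left to right, the best length ending at each element is: 17→1, 12→2, 4→3, 20→1, 7→3, 6→4, 14→2, 10→3, 6→4, 26→1, 14→2, 4→5, 19→2, 20→2, 11→3, 4→5, 8→4, 9→4, 17→3, 13→4.
So the longest decreasing subsequence has length 5, e.g. 17, 12, 7, 6, 4.

5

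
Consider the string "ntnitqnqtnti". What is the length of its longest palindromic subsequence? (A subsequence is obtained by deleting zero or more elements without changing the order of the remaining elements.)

9

One longest palindromic subsequence is tntqnqtnt (positions 2,3,5,6,7,8,9,10,11); it reads the same forward and backward, and the interval DP gives dp[1][12] = 9.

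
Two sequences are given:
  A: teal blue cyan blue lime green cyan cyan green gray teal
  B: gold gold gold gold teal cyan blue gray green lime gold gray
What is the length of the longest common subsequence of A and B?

5

A longest common subsequence is teal, cyan, blue, lime, gray (length 5); the LCS DP confirms no longer common subsequence exists.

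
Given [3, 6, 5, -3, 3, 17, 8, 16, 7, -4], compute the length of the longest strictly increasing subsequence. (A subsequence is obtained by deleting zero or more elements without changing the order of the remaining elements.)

Scanning left to right, the best length ending at each element is: 3→1, 6→2, 5→2, -3→1, 3→2, 17→3, 8→3, 16→4, 7→3, -4→1.
So the longest increasing subsequence has length 4, e.g. 3, 6, 8, 16.

4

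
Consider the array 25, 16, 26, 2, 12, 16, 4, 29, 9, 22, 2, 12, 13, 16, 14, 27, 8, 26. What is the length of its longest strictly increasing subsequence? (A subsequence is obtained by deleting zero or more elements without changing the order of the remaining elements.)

Scanning left to right, the best length ending at each element is: 25→1, 16→1, 26→2, 2→1, 12→2, 16→3, 4→2, 29→4, 9→3, 22→4, 2→1, 12→4, 13→5, 16→6, 14→6, 27→7, 8→3, 26→7.
So the longest increasing subsequence has length 7, e.g. 2, 4, 9, 12, 13, 16, 27.

7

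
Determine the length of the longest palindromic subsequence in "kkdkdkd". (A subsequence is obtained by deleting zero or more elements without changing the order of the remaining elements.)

Using dp[i][j] = 2 + dp[i+1][j−1] if the ends match, else max(dp[i+1][j], dp[i][j−1]):
dp[1][7] = 5. A witness is dkdkd at positions 3,4,5,6,7.

5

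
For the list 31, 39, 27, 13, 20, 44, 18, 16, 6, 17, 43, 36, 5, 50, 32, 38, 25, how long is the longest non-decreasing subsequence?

Let dp[i] be the longest non-decreasing subsequence ending at position i. Then dp = [1, 2, 1, 1, 2, 3, 2, 2, 1, 3, 4, 4, 1, 5, 4, 5, 4].
The maximum is 5; one witness is 13, 16, 17, 43, 50 at positions 4,8,10,11,14.

5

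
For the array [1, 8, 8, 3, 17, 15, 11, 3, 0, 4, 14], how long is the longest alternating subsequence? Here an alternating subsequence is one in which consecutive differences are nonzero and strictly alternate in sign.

6

A longest alternating subsequence is 1, 8, 3, 17, 3, 4 (positions 1,2,4,5,8,10); its 5 consecutive differences strictly alternate in sign, and length 6 is optimal.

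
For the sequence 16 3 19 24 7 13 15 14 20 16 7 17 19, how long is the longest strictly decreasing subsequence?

Let dp[i] be the longest decreasing subsequence ending at position i. Then dp = [1, 2, 1, 1, 2, 2, 2, 3, 2, 3, 4, 3, 3].
The maximum is 4; one witness is 16, 15, 14, 7 at positions 1,7,8,11.

4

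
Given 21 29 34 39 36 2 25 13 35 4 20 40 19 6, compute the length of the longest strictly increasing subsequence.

5

Let dp[i] be the longest increasing subsequence ending at position i. Then dp = [1, 2, 3, 4, 4, 1, 2, 2, 4, 2, 3, 5, 3, 3].
The maximum is 5; one witness is 21, 29, 34, 39, 40 at positions 1,2,3,4,12.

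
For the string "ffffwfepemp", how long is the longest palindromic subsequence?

5

Using dp[i][j] = 2 + dp[i+1][j−1] if the ends match, else max(dp[i+1][j], dp[i][j−1]):
dp[1][11] = 5. A witness is fffff at positions 1,2,3,4,6.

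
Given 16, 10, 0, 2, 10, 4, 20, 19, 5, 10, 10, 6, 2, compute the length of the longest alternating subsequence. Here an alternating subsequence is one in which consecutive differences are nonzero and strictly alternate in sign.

A longest alternating subsequence is 16, 0, 10, 4, 20, 5, 10, 6 (positions 1,3,5,6,7,9,10,12); its 7 consecutive differences strictly alternate in sign, and length 8 is optimal.

8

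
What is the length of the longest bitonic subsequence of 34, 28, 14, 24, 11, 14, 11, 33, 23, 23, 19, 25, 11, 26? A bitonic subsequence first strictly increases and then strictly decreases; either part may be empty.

Let inc[i] be the LIS ending at i and dec[i] the longest strictly decreasing subsequence starting at i. inc = [1, 1, 1, 2, 1, 2, 1, 3, 3, 3, 3, 4, 1, 5], dec = [6, 5, 2, 4, 1, 2, 1, 4, 3, 3, 2, 2, 1, 1].
max_i inc[i]+dec[i]−1 = 6, with one witness 34, 28, 24, 23, 19, 11.

6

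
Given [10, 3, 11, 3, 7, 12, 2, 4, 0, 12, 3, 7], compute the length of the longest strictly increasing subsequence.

3

Let dp[i] be the longest increasing subsequence ending at position i. Then dp = [1, 1, 2, 1, 2, 3, 1, 2, 1, 3, 2, 3].
The maximum is 3; one witness is 10, 11, 12 at positions 1,3,6.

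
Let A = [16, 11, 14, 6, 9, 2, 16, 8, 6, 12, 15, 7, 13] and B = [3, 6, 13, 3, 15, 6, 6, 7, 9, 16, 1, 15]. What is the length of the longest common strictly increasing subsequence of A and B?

For each value that appears in both, track the longest common increasing run ending there.
The best achievable length is 3; one witness is 6, 9, 16 (A-positions 4,5,7, B-positions 2,9,10).

3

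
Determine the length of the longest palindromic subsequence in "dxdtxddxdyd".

8

One longest palindromic subsequence is ddxddxdd (positions 1,3,5,6,7,8,9,11); it reads the same forward and backward, and the interval DP gives dp[1][11] = 8.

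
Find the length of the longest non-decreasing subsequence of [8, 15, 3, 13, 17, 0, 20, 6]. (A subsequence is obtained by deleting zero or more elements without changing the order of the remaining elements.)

4

Scanning left to right, the best length ending at each element is: 8→1, 15→2, 3→1, 13→2, 17→3, 0→1, 20→4, 6→2.
So the longest non-decreasing subsequence has length 4, e.g. 8, 15, 17, 20.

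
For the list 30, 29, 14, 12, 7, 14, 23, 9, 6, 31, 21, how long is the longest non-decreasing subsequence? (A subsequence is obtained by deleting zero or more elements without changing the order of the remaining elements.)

Let dp[i] be the longest non-decreasing subsequence ending at position i. Then dp = [1, 1, 1, 1, 1, 2, 3, 2, 1, 4, 3].
The maximum is 4; one witness is 14, 14, 23, 31 at positions 3,6,7,10.

4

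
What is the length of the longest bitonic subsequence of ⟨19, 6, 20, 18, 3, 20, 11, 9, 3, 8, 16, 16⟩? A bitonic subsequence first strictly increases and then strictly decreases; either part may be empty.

One longest bitonic subsequence is 19, 20, 18, 11, 9, 8 (positions 1,3,4,7,8,10): it rises to 20 then falls. Length 6 is optimal.

6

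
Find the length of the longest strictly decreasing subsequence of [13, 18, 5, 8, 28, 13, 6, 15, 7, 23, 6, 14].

4

Scanning left to right, the best length ending at each element is: 13→1, 18→1, 5→2, 8→2, 28→1, 13→2, 6→3, 15→2, 7→3, 23→2, 6→4, 14→3.
So the longest decreasing subsequence has length 4, e.g. 13, 8, 7, 6.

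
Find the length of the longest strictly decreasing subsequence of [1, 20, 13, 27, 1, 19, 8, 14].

Let dp[i] be the longest decreasing subsequence ending at position i. Then dp = [1, 1, 2, 1, 3, 2, 3, 3].
The maximum is 3; one witness is 20, 13, 1 at positions 2,3,5.

3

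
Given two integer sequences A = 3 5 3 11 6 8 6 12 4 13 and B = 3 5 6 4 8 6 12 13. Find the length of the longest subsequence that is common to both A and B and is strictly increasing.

A longest common strictly increasing subsequence is 3, 5, 6, 8, 12, 13 (length 6); it appears in order in both A and B, and no longer such subsequence exists.

6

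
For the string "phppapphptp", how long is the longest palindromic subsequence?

9

One longest palindromic subsequence is phppapphp (positions 1,2,3,4,5,6,7,8,11); it reads the same forward and backward, and the interval DP gives dp[1][11] = 9.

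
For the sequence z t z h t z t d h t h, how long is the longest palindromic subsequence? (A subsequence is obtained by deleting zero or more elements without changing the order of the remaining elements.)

Using dp[i][j] = 2 + dp[i+1][j−1] if the ends match, else max(dp[i+1][j], dp[i][j−1]):
dp[1][11] = 7. A witness is thtztht at positions 2,4,5,6,7,9,10.

7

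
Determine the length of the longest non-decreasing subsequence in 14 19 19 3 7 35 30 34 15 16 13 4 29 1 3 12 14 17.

One longest non-decreasing subsequence is 14, 19, 19, 30, 34 (positions 1,2,3,7,8), of length 5; no longer one exists.

5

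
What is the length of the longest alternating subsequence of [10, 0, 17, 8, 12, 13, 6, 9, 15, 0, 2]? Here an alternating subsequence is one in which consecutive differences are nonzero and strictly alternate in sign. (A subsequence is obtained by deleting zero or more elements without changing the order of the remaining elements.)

Track the best alternating length ending on an up-step vs a down-step at each position: up/down = 1/1, 1/2, 3/1, 3/4, 5/4, 5/4, 3/6, 7/6, 7/4, 1/8, 9/8.
The maximum over both is 9; one such subsequence is 10, 0, 17, 8, 12, 6, 9, 0, 2.

9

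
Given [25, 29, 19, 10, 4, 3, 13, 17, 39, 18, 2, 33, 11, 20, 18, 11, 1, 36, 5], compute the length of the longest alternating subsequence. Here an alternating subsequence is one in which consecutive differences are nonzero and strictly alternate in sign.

A longest alternating subsequence is 25, 29, 19, 39, 18, 33, 11, 20, 18, 36, 5 (positions 1,2,3,9,10,12,13,14,15,18,19); its 10 consecutive differences strictly alternate in sign, and length 11 is optimal.

11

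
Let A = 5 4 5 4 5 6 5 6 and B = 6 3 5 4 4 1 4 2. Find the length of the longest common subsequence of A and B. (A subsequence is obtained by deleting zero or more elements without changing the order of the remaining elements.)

3

Backtracking the LCS table gives one alignment: 5 (A1,B3) → 4 (A2,B5) → 4 (A4,B7).
So the longest common subsequence has length 3.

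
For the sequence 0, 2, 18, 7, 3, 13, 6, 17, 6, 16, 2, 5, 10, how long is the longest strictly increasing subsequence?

5

Let dp[i] be the longest increasing subsequence ending at position i. Then dp = [1, 2, 3, 3, 3, 4, 4, 5, 4, 5, 2, 4, 5].
The maximum is 5; one witness is 0, 2, 7, 13, 17 at positions 1,2,4,6,8.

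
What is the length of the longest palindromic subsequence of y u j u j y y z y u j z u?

One longest palindromic subsequence is ujuyzyuju (positions 2,3,4,6,8,9,10,11,13); it reads the same forward and backward, and the interval DP gives dp[1][13] = 9.

9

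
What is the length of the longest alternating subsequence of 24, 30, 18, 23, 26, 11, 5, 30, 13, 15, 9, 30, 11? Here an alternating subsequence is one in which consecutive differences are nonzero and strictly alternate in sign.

A longest alternating subsequence is 24, 30, 18, 23, 11, 30, 13, 15, 9, 30, 11 (positions 1,2,3,4,6,8,9,10,11,12,13); its 10 consecutive differences strictly alternate in sign, and length 11 is optimal.

11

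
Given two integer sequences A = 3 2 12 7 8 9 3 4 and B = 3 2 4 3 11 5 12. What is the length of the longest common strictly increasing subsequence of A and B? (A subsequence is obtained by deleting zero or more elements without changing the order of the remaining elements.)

For each value that appears in both, track the longest common increasing run ending there.
The best achievable length is 2; one witness is 3, 4 (A-positions 1,8, B-positions 1,3).

2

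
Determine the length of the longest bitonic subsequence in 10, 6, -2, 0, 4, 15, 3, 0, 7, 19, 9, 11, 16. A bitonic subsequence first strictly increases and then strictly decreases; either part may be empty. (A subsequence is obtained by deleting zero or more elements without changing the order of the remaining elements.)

7

One longest bitonic subsequence is -2, 0, 4, 7, 9, 11, 16 (positions 3,4,5,9,11,12,13): it rises to 16 then falls. Length 7 is optimal.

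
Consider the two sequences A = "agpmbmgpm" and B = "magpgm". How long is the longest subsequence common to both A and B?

5

Backtracking the LCS table gives one alignment: a (A1,B2) → g (A2,B3) → p (A3,B4) → g (A7,B5) → m (A9,B6).
So the longest common subsequence has length 5.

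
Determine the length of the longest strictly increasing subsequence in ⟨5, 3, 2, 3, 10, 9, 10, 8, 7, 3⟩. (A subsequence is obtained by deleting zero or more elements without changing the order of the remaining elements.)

4

Let dp[i] be the longest increasing subsequence ending at position i. Then dp = [1, 1, 1, 2, 3, 3, 4, 3, 3, 2].
The maximum is 4; one witness is 2, 3, 9, 10 at positions 3,4,6,7.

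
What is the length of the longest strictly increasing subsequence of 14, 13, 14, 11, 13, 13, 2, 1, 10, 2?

2

Let dp[i] be the longest increasing subsequence ending at position i. Then dp = [1, 1, 2, 1, 2, 2, 1, 1, 2, 2].
The maximum is 2; one witness is 13, 14 at positions 2,3.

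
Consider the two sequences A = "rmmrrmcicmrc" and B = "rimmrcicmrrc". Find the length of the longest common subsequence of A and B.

A longest common subsequence is rmmrcicmrc (length 10); the LCS DP confirms no longer common subsequence exists.

10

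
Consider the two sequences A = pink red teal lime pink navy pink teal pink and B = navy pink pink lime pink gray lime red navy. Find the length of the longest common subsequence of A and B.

Backtracking the LCS table gives one alignment: pink (A1,B3) → lime (A4,B4) → pink (A5,B5) → navy (A6,B9).
So the longest common subsequence has length 4.

4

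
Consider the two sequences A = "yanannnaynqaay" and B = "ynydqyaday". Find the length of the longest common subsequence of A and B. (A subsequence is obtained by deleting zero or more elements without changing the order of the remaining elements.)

Backtracking the LCS table gives one alignment: y (A1,B1) → n (A7,B2) → y (A9,B3) → q (A11,B5) → a (A12,B7) → a (A13,B9) → y (A14,B10).
So the longest common subsequence has length 7.

7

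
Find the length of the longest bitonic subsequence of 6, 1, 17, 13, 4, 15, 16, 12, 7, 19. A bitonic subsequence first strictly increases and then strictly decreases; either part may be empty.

6

Let inc[i] be the LIS ending at i and dec[i] the longest strictly decreasing subsequence starting at i. inc = [1, 1, 2, 2, 2, 3, 4, 3, 3, 5], dec = [2, 1, 4, 3, 1, 3, 3, 2, 1, 1].
max_i inc[i]+dec[i]−1 = 6, with one witness 6, 13, 15, 16, 12, 7.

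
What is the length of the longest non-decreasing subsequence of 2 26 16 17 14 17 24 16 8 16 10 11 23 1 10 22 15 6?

Let dp[i] be the longest non-decreasing subsequence ending at position i. Then dp = [1, 2, 2, 3, 2, 4, 5, 3, 2, 4, 3, 4, 5, 1, 4, 5, 5, 2].
The maximum is 5; one witness is 2, 16, 17, 17, 24 at positions 1,3,4,6,7.

5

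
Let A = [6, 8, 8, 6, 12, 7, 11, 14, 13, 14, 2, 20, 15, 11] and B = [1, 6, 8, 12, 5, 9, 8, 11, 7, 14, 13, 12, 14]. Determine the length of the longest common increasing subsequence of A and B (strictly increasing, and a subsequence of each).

For each value that appears in both, track the longest common increasing run ending there.
The best achievable length is 5; one witness is 6, 8, 12, 13, 14 (A-positions 1,2,5,9,10, B-positions 2,3,4,11,13).

5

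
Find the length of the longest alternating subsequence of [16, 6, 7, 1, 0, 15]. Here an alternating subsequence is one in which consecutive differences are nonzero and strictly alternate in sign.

A longest alternating subsequence is 16, 6, 7, 1, 15 (positions 1,2,3,4,6); its 4 consecutive differences strictly alternate in sign, and length 5 is optimal.

5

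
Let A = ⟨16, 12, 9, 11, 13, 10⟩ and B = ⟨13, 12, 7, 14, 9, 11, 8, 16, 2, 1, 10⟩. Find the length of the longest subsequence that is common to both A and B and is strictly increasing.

For each value that appears in both, track the longest common increasing run ending there.
The best achievable length is 2; one witness is 9, 11 (A-positions 3,4, B-positions 5,6).

2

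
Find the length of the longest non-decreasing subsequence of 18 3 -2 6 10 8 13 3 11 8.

4

Let dp[i] be the longest non-decreasing subsequence ending at position i. Then dp = [1, 1, 1, 2, 3, 3, 4, 2, 4, 4].
The maximum is 4; one witness is 3, 6, 10, 13 at positions 2,4,5,7.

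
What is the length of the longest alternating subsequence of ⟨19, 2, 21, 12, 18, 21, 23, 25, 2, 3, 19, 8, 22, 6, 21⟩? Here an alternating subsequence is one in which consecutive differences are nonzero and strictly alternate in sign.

A longest alternating subsequence is 19, 2, 21, 12, 18, 2, 19, 8, 22, 6, 21 (positions 1,2,3,4,5,9,11,12,13,14,15); its 10 consecutive differences strictly alternate in sign, and length 11 is optimal.

11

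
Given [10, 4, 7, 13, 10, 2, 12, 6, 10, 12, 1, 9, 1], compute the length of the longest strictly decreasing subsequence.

Scanning left to right, the best length ending at each element is: 10→1, 4→2, 7→2, 13→1, 10→2, 2→3, 12→2, 6→3, 10→3, 12→2, 1→4, 9→4, 1→5.
So the longest decreasing subsequence has length 5, e.g. 13, 12, 10, 9, 1.

5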